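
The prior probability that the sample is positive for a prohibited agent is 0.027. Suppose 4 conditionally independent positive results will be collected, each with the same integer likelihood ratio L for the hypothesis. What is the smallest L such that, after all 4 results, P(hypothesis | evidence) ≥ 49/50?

7

Prior odds = 0.027/0.973 = 27/973.
Target odds = 0.98/0.02 = 49.
Need L⁴ ≥ 49 ÷ (27/973) = 47677/27.
6⁴ = 1296 < 47677/27 ≤ 2401 = 7⁴, so L = 7.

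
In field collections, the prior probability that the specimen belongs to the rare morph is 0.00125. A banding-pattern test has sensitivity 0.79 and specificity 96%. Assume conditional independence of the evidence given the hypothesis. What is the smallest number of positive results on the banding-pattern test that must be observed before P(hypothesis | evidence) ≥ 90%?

Prior odds = 0.00125/0.99875 = 1/799.
False-positive rate = 1 − 0.96 = 0.04; likelihood ratio of a positive = 0.79/0.04 = 19.75.
Target posterior odds = 0.9/0.1 = 9.
Need (1/799) × 19.75ⁿ ≥ 9, i.e. 19.75ⁿ ≥ 7191.
19.75² = 390.0625 falls short of 7191 but 19.75³ = 7703.734375 reaches it, so n = 3.

3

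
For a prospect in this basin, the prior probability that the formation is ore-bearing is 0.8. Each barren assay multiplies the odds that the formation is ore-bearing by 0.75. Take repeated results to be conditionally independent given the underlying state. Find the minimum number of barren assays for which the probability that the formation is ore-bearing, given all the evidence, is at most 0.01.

Prior odds: 0.8 ÷ 0.2 = 4.
Likelihood ratio per barren assay = 0.75.
Target posterior odds = 0.01/0.99 = 1/99.
Require 0.75ⁿ ≤ 1/99 ÷ 4 = 1/396.
0.75²⁰ ≈0.00317121 is still above 1/396 but 0.75²¹ ≈0.00237841 is at or below it, so n = 21.

21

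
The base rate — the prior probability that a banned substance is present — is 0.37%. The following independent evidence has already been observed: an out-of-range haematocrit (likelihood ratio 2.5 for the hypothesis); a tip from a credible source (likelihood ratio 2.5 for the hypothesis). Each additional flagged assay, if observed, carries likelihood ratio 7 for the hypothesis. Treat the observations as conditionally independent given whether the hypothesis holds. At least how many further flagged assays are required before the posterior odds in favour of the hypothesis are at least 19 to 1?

4

Prior odds = 0.0037/0.9963 = 37/9963.
Combined Bayes factor of the evidence already in hand = 2.5 × 2.5 = 6.25.
Odds after that evidence = (37/9963) × 6.25 = 925/39852.
Target odds = 19.
Need 7ⁿ ≥ 19 ÷ (925/39852) = 757188/925.
7³ = 343 falls short of 757188/925 but 7⁴ = 2401 reaches it, so n = 4.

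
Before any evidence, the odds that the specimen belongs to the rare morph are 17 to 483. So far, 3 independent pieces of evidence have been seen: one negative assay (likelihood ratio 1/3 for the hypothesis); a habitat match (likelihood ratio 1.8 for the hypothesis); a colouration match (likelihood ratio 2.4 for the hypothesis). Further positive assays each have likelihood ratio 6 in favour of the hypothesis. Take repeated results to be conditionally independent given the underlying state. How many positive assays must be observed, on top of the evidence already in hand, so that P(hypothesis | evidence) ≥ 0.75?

3

Prior odds = 17/483.
Combined Bayes factor of the evidence already in hand = (1/3) × 1.8 × 2.4 = 1.44.
Odds after that evidence = (17/483) × 1.44 = 204/4025.
Target odds = 0.75/0.25 = 3.
Need 6ⁿ ≥ 3 ÷ (204/4025) = 4025/68.
6² = 36 falls short of 4025/68 but 6³ = 216 reaches it, so n = 3.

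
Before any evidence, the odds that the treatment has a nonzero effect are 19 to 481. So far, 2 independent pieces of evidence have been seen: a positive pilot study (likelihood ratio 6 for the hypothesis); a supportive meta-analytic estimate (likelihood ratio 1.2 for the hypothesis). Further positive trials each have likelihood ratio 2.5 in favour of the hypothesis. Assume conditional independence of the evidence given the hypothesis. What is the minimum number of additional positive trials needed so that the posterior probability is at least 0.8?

Prior odds = 19/481.
Combined Bayes factor of the evidence already in hand = 6 × 1.2 = 7.2.
Odds after that evidence = (19/481) × 7.2 = 684/2405.
Target odds = 0.8/0.2 = 4.
Need 2.5ⁿ ≥ 4 ÷ (684/2405) = 2405/171.
2.5² = 6.25 falls short of 2405/171 but 2.5³ = 15.625 reaches it, so n = 3.

3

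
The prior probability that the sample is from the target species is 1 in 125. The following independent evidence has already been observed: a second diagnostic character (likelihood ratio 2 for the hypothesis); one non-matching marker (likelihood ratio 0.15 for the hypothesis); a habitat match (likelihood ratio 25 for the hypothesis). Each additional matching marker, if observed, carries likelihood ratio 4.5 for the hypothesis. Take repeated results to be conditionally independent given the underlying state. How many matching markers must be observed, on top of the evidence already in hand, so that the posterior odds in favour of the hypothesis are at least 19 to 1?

4

Prior odds = 0.008/0.992 = 1/124.
Combined Bayes factor of the evidence already in hand = 2 × 0.15 × 25 = 7.5.
Odds after that evidence = (1/124) × 7.5 = 15/248.
Target odds = 19.
Need 4.5ⁿ ≥ 19 ÷ (15/248) = 4712/15.
4.5³ = 91.125 falls short of 4712/15 but 4.5⁴ = 410.0625 reaches it, so n = 4.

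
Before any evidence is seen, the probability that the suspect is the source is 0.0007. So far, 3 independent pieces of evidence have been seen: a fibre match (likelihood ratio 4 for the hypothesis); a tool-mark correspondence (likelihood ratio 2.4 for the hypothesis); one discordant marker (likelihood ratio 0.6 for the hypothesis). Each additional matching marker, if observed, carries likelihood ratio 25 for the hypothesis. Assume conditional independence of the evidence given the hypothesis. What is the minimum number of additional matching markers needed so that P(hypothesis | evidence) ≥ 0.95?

3

Prior odds = 0.0007/0.9993 = 7/9993.
Combined Bayes factor of the evidence already in hand = 4 × 2.4 × 0.6 = 5.76.
Odds after that evidence = (7/9993) × 5.76 = 336/83275.
Target odds = 0.95/0.05 = 19.
Need 25ⁿ ≥ 19 ÷ (336/83275) = 1582225/336.
25² = 625 falls short of 1582225/336 but 25³ = 15625 reaches it, so n = 3.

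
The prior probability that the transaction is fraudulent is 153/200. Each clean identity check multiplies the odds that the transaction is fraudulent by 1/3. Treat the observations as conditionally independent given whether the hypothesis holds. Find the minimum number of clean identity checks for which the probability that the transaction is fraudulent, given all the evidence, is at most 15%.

3

Prior odds = 0.765/0.235 = 153/47.
Likelihood ratio per clean identity check = 1/3.
Target odds: 0.15 ÷ 0.85 = 3/17.
Need (153/47) × (1/3)ⁿ ≤ 3/17, i.e. (1/3)ⁿ ≤ 47/867.
(1/3)² = 1/9 is still above 47/867 but (1/3)³ = 1/27 is at or below it, so n = 3.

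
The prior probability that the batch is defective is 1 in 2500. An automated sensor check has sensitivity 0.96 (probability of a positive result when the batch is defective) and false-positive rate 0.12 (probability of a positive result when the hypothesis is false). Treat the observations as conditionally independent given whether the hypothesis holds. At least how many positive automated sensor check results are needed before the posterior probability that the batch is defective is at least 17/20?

5

Prior odds = 0.0004/0.9996 = 1/2499.
Likelihood ratio of a positive result = 0.96/0.12 = 8.
Target odds: 0.85 ÷ 0.15 = 17/3.
Need (1/2499) × 8ⁿ ≥ 17/3, i.e. 8ⁿ ≥ 14161.
8⁴ = 4096 falls short of 14161 but 8⁵ = 32768 reaches it, so n = 5.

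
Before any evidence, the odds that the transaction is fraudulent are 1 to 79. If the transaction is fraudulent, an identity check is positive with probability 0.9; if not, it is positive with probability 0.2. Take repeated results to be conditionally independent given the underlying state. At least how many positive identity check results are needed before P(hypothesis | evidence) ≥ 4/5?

4

Prior odds = 1/79.
Likelihood ratio of a positive = 0.9/0.2 = 4.5.
Target posterior odds = 0.8/0.2 = 4.
Need (1/79) × 4.5ⁿ ≥ 4, i.e. 4.5ⁿ ≥ 316.
4.5³ = 91.125 falls short of 316 but 4.5⁴ = 410.0625 reaches it, so n = 4.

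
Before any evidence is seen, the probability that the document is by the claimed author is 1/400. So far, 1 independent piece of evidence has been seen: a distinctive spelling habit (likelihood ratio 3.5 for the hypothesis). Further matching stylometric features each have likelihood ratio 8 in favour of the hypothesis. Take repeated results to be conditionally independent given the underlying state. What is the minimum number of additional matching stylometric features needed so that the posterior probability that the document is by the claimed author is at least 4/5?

3

Prior odds = 0.0025/0.9975 = 1/399.
Bayes factor of the evidence already in hand = 3.5.
Odds after that evidence = (1/399) × 3.5 = 1/114.
Target odds = 0.8/0.2 = 4.
Need 8ⁿ ≥ 4 ÷ (1/114) = 456.
8² = 64 falls short of 456 but 8³ = 512 reaches it, so n = 3.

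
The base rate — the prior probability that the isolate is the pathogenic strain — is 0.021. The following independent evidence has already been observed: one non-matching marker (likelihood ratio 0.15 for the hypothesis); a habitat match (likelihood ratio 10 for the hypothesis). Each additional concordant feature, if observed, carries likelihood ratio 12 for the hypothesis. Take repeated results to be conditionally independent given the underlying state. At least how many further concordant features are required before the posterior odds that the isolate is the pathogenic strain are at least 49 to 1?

Prior odds = 0.021/0.979 = 21/979.
Combined Bayes factor of the evidence already in hand = 0.15 × 10 = 1.5.
Odds after that evidence = (21/979) × 1.5 = 63/1958.
Target odds = 49.
Need 12ⁿ ≥ 49 ÷ (63/1958) = 13706/9.
12² = 144 falls short of 13706/9 but 12³ = 1728 reaches it, so n = 3.

3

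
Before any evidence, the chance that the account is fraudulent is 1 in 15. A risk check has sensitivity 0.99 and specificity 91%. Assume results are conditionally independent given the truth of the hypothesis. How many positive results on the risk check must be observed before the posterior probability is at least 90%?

Prior odds = (1/15)/(14/15) = 1/14.
False-positive rate = 1 − 0.91 = 0.09; likelihood ratio of a positive = 0.99/0.09 = 11.
Target odds: 0.9 ÷ 0.1 = 9.
Require 11ⁿ ≥ 9 ÷ (1/14) = 126.
11² = 121 falls short of 126 but 11³ = 1331 reaches it, so n = 3.

3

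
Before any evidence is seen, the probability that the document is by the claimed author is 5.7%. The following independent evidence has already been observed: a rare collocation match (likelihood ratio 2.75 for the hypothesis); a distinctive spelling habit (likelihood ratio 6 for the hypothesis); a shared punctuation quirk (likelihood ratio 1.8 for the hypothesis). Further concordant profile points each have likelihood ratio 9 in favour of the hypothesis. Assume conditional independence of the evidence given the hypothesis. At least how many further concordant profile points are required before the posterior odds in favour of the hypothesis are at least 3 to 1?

1

Prior odds = 0.057/0.943 = 57/943.
Combined Bayes factor of the evidence already in hand = 2.75 × 6 × 1.8 = 29.7.
Odds after that evidence = (57/943) × 29.7 = 16929/9430.
Target odds = 3.
Need 9ⁿ ≥ 3 ÷ (16929/9430) = 9430/5643.
9¹ = 9, which meets the required 9430/5643; so n = 1.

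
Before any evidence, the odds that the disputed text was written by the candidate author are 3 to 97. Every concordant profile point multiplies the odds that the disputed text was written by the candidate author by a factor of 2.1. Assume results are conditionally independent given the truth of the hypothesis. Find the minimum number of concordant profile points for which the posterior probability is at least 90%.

8

Prior odds = 3/97.
Likelihood ratio per concordant profile point = 2.1.
Target posterior odds = 0.9/0.1 = 9.
Need (3/97) × 2.1ⁿ ≥ 9, i.e. 2.1ⁿ ≥ 291.
2.1⁷ ≈180.109 falls short of 291 but 2.1⁸ ≈378.229 reaches it, so n = 8.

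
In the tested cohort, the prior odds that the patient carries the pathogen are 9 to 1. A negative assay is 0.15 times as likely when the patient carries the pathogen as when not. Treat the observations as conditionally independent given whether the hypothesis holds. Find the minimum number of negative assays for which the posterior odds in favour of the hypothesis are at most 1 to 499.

Prior odds = 9.
Likelihood ratio per negative assay = 0.15.
Target odds = 1/499.
Need 9 × 0.15ⁿ ≤ 1/499, i.e. 0.15ⁿ ≤ 1/4491.
0.15⁴ = 81/160000 is still above 1/4491 but 0.15⁵ = 243/3200000 is at or below it, so n = 5.

5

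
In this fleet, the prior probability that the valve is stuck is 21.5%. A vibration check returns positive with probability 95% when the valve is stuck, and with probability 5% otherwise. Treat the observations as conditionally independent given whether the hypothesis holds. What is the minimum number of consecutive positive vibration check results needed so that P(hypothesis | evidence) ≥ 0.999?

Prior odds = 0.215/0.785 = 43/157.
Likelihood ratio of a positive result = 0.95/0.05 = 19.
Target odds: 0.999 ÷ 0.001 = 999.
Require 19ⁿ ≥ 999 ÷ (43/157) = 156843/43.
19² = 361 falls short of 156843/43 but 19³ = 6859 reaches it, so n = 3.

3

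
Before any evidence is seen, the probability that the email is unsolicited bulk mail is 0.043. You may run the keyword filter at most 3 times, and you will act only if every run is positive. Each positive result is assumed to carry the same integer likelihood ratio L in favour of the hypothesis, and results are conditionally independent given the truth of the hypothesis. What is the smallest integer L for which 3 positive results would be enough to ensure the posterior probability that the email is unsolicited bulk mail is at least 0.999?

Prior odds = 0.043/0.957 = 43/957.
Target odds = 0.999/0.001 = 999.
Need L³ ≥ 999 ÷ (43/957) = 956043/43.
28³ = 21952 < 956043/43 ≤ 24389 = 29³, so L = 29.

29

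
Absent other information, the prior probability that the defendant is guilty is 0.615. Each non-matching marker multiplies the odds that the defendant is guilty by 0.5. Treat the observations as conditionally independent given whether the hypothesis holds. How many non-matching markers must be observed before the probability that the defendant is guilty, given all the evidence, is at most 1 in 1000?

Prior odds = 0.615/0.385 = 123/77.
Likelihood ratio per non-matching marker = 0.5.
Target posterior odds = 0.001/0.999 = 1/999.
Need (123/77) × 0.5ⁿ ≤ 1/999, i.e. 0.5ⁿ ≤ 77/122877.
0.5¹⁰ = 1/1024 is still above 77/122877 but 0.5¹¹ = 1/2048 is at or below it, so n = 11.

11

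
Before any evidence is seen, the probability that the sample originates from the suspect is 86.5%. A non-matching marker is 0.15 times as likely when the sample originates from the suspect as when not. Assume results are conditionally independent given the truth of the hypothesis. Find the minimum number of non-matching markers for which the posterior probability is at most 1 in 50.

Prior odds: 0.865 ÷ 0.135 = 173/27.
Likelihood ratio per non-matching marker = 0.15.
Target posterior odds = 0.02/0.98 = 1/49.
Require 0.15ⁿ ≤ 1/49 ÷ (173/27) = 27/8477.
0.15³ = 0.003375 is still above 27/8477 but 0.15⁴ = 81/160000 is at or below it, so n = 4.

4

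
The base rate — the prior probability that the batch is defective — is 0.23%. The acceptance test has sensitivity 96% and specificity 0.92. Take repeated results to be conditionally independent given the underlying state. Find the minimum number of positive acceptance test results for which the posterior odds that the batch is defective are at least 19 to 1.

Prior odds = 0.0023/0.9977 = 23/9977.
False-positive rate = 1 − 0.92 = 0.08; likelihood ratio of a positive = 0.96/0.08 = 12.
Target odds = 19.
Require 12ⁿ ≥ 19 ÷ (23/9977) = 189563/23.
12³ = 1728 falls short of 189563/23 but 12⁴ = 20736 reaches it, so n = 4.

4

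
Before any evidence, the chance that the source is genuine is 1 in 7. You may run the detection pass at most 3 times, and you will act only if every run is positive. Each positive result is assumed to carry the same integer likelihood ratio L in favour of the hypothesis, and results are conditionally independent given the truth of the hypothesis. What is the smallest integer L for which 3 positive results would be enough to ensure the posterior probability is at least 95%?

5

Prior odds = (1/7)/(6/7) = 1/6.
Target odds = 0.95/0.05 = 19.
Need L³ ≥ 19 ÷ (1/6) = 114.
4³ = 64 < 114 ≤ 125 = 5³, so L = 5.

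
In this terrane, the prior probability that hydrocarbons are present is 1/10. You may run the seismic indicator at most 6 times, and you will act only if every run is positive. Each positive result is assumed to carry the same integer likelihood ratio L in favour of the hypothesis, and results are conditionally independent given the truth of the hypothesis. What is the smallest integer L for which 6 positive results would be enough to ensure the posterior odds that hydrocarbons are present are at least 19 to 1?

3

Prior odds = 0.1/0.9 = 1/9.
Target odds = 19.
Need L⁶ ≥ 19 ÷ (1/9) = 171.
2⁶ = 64 < 171 ≤ 729 = 3⁶, so L = 3.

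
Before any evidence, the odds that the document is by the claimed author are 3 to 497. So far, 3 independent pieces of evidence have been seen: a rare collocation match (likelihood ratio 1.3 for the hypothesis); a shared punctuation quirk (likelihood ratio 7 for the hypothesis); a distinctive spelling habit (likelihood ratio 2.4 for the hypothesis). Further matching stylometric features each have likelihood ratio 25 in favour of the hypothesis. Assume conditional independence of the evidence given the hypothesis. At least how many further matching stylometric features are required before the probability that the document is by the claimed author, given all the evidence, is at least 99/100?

3

Prior odds = 3/497.
Combined Bayes factor of the evidence already in hand = 1.3 × 7 × 2.4 = 21.84.
Odds after that evidence = (3/497) × 21.84 = 234/1775.
Target odds = 0.99/0.01 = 99.
Need 25ⁿ ≥ 99 ÷ (234/1775) = 19525/26.
25² = 625 falls short of 19525/26 but 25³ = 15625 reaches it, so n = 3.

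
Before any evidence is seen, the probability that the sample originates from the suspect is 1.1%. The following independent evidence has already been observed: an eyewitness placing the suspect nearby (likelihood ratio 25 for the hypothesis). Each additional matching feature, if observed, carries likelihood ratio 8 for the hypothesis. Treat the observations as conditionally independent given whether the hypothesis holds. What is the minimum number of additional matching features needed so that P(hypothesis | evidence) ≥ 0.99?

Prior odds = 0.011/0.989 = 11/989.
Bayes factor of the evidence already in hand = 25.
Odds after that evidence = (11/989) × 25 = 275/989.
Target odds = 0.99/0.01 = 99.
Need 8ⁿ ≥ 99 ÷ (275/989) = 356.04.
8² = 64 falls short of 356.04 but 8³ = 512 reaches it, so n = 3.

3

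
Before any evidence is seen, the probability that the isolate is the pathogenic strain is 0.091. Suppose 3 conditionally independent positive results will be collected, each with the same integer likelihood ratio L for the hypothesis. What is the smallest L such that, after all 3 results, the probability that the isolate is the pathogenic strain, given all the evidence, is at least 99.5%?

Prior odds = 0.091/0.909 = 91/909.
Target odds = 0.995/0.005 = 199.
Need L³ ≥ 199 ÷ (91/909) = 180891/91.
12³ = 1728 < 180891/91 ≤ 2197 = 13³, so L = 13.

13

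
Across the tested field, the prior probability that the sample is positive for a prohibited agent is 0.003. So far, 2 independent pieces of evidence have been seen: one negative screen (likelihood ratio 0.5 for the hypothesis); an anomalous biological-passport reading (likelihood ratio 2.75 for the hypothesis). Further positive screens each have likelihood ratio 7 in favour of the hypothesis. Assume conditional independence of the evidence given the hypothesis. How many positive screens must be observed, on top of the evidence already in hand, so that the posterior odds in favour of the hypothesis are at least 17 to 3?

Prior odds = 0.003/0.997 = 3/997.
Combined Bayes factor of the evidence already in hand = 0.5 × 2.75 = 1.375.
Odds after that evidence = (3/997) × 1.375 = 33/7976.
Target odds = 17/3.
Need 7ⁿ ≥ 17/3 ÷ (33/7976) = 135592/99.
7³ = 343 falls short of 135592/99 but 7⁴ = 2401 reaches it, so n = 4.

4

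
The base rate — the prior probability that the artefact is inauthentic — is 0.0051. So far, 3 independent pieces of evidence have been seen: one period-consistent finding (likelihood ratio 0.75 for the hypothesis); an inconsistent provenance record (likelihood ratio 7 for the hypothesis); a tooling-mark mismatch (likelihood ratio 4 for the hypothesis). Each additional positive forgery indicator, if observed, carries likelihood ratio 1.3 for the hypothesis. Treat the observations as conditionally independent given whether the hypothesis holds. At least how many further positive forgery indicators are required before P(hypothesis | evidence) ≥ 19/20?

Prior odds = 0.0051/0.9949 = 51/9949.
Combined Bayes factor of the evidence already in hand = 0.75 × 7 × 4 = 21.
Odds after that evidence = (51/9949) × 21 = 1071/9949.
Target odds = 0.95/0.05 = 19.
Need 1.3ⁿ ≥ 19 ÷ (1071/9949) = 189031/1071.
1.3¹⁹ ≈146.192 falls short of 189031/1071 but 1.3²⁰ ≈190.05 reaches it, so n = 20.

20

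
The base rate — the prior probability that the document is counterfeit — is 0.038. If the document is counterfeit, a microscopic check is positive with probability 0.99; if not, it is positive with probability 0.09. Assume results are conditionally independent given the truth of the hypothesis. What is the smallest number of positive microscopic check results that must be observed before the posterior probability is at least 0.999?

5

Prior odds = 0.038/0.962 = 19/481.
Likelihood ratio of a positive = 0.99/0.09 = 11.
Target odds: 0.999 ÷ 0.001 = 999.
Require 11ⁿ ≥ 999 ÷ (19/481) = 480519/19.
11⁴ = 14641 falls short of 480519/19 but 11⁵ = 161051 reaches it, so n = 5.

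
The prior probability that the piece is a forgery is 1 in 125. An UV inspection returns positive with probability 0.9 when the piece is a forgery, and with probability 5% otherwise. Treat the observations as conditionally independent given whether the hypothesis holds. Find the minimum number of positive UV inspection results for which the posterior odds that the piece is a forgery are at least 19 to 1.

Prior odds: 0.008 ÷ 0.992 = 1/124.
Likelihood ratio of a positive result = 0.9/0.05 = 18.
Target odds = 19.
Require 18ⁿ ≥ 19 ÷ (1/124) = 2356.
18² = 324 falls short of 2356 but 18³ = 5832 reaches it, so n = 3.

3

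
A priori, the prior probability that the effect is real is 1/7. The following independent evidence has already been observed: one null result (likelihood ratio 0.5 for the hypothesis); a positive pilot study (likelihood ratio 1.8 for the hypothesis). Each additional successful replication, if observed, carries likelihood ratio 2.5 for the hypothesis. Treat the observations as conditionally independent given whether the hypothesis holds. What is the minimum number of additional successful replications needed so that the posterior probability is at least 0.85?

4

Prior odds = (1/7)/(6/7) = 1/6.
Combined Bayes factor of the evidence already in hand = 0.5 × 1.8 = 0.9.
Odds after that evidence = (1/6) × 0.9 = 0.15.
Target odds = 0.85/0.15 = 17/3.
Need 2.5ⁿ ≥ 17/3 ÷ 0.15 = 340/9.
2.5³ = 15.625 falls short of 340/9 but 2.5⁴ = 39.0625 reaches it, so n = 4.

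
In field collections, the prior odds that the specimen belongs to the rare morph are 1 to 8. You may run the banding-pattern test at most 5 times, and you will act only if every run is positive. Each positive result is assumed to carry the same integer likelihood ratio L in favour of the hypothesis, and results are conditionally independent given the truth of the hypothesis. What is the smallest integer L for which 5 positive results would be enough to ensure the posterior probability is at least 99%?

4

Prior odds = 0.125.
Target odds = 0.99/0.01 = 99.
Need L⁵ ≥ 99 ÷ 0.125 = 792.
3⁵ = 243 < 792 ≤ 1024 = 4⁵, so L = 4.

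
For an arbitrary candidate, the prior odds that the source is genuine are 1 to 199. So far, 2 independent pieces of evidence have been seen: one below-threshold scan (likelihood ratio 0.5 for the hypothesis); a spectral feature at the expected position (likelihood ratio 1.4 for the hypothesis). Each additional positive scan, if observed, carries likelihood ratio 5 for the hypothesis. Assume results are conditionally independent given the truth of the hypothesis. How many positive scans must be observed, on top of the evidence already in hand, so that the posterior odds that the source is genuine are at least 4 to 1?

Prior odds = 1/199.
Combined Bayes factor of the evidence already in hand = 0.5 × 1.4 = 0.7.
Odds after that evidence = (1/199) × 0.7 = 7/1990.
Target odds = 4.
Need 5ⁿ ≥ 4 ÷ (7/1990) = 7960/7.
5⁴ = 625 falls short of 7960/7 but 5⁵ = 3125 reaches it, so n = 5.

5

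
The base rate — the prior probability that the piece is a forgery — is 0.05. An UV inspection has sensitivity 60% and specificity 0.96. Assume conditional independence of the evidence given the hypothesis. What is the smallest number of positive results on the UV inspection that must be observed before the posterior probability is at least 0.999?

Prior odds: 0.05 ÷ 0.95 = 1/19.
False-positive rate = 1 − 0.96 = 0.04; likelihood ratio of a positive = 0.6/0.04 = 15.
Target odds: 0.999 ÷ 0.001 = 999.
Need (1/19) × 15ⁿ ≥ 999, i.e. 15ⁿ ≥ 18981.
15³ = 3375 falls short of 18981 but 15⁴ = 50625 reaches it, so n = 4.

4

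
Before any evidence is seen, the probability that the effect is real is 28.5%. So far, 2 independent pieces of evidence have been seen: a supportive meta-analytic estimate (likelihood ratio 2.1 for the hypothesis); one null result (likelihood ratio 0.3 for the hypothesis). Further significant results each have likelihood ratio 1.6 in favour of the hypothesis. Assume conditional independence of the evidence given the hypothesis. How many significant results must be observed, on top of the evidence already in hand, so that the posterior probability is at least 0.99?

Prior odds = 0.285/0.715 = 57/143.
Combined Bayes factor of the evidence already in hand = 2.1 × 0.3 = 0.63.
Odds after that evidence = (57/143) × 0.63 = 3591/14300.
Target odds = 0.99/0.01 = 99.
Need 1.6ⁿ ≥ 99 ÷ (3591/14300) = 157300/399.
1.6¹² ≈281.475 falls short of 157300/399 but 1.6¹³ ≈450.36 reaches it, so n = 13.

13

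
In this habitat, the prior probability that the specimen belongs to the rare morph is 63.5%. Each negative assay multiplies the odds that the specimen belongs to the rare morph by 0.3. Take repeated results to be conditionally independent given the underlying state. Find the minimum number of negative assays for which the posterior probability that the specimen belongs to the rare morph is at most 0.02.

4

Prior odds: 0.635 ÷ 0.365 = 127/73.
Likelihood ratio per negative assay = 0.3.
Target posterior odds = 0.02/0.98 = 1/49.
Require 0.3ⁿ ≤ 1/49 ÷ (127/73) = 73/6223.
0.3³ = 0.027 is still above 73/6223 but 0.3⁴ = 0.0081 is at or below it, so n = 4.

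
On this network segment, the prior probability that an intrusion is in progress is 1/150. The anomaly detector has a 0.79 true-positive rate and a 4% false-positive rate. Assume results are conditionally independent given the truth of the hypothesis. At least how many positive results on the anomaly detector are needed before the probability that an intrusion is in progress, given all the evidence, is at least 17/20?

3

Prior odds: (1/150) ÷ (149/150) = 1/149.
Likelihood ratio of a positive result = 0.79/0.04 = 19.75.
Target odds: 0.85 ÷ 0.15 = 17/3.
Require 19.75ⁿ ≥ 17/3 ÷ (1/149) = 2533/3.
19.75² = 390.0625 falls short of 2533/3 but 19.75³ = 7703.734375 reaches it, so n = 3.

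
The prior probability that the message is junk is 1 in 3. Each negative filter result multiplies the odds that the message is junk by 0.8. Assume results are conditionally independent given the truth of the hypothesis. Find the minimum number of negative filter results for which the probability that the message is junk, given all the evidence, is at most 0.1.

Prior odds: (1/3) ÷ (2/3) = 0.5.
Likelihood ratio per negative filter result = 0.8.
Target odds: 0.1 ÷ 0.9 = 1/9.
Require 0.8ⁿ ≤ 1/9 ÷ 0.5 = 2/9.
0.8⁶ = 4096/15625 is still above 2/9 but 0.8⁷ = 16384/78125 is at or below it, so n = 7.

7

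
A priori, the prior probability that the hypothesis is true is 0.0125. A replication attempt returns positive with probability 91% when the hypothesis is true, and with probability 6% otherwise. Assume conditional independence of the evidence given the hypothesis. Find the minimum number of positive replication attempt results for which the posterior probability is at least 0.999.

5

Prior odds: 0.0125 ÷ 0.9875 = 1/79.
Likelihood ratio of a positive result = 0.91/0.06 = 91/6.
Target posterior odds = 0.999/0.001 = 999.
Need (1/79) × (91/6)ⁿ ≥ 999, i.e. (91/6)ⁿ ≥ 78921.
(91/6)⁴ = 68574961/1296 falls short of 78921 but (91/6)⁵ ≈802510 reaches it, so n = 5.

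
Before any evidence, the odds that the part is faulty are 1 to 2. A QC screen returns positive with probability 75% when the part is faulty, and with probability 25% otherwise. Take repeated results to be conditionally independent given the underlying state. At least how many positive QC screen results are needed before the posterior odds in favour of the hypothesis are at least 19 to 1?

4

Prior odds = 0.5.
Likelihood ratio of a positive result = 0.75/0.25 = 3.
Target odds = 19.
Require 3ⁿ ≥ 19 ÷ 0.5 = 38.
3³ = 27 falls short of 38 but 3⁴ = 81 reaches it, so n = 4.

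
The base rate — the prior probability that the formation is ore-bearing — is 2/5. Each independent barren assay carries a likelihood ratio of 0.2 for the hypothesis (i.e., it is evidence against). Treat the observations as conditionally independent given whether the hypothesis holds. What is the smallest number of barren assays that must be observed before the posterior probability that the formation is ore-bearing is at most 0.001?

Prior odds = 0.4/0.6 = 2/3.
Likelihood ratio per barren assay = 0.2.
Target odds: 0.001 ÷ 0.999 = 1/999.
Need (2/3) × 0.2ⁿ ≤ 1/999, i.e. 0.2ⁿ ≤ 1/666.
0.2⁴ = 0.0016 is still above 1/666 but 0.2⁵ = 0.00032 is at or below it, so n = 5.

5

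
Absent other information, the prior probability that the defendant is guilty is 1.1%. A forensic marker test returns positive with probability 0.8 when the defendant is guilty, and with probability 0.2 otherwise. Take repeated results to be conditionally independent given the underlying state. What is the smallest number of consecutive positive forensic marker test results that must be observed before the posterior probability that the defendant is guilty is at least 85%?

Prior odds = 0.011/0.989 = 11/989.
Likelihood ratio of a positive result = 0.8/0.2 = 4.
Target posterior odds = 0.85/0.15 = 17/3.
Require 4ⁿ ≥ 17/3 ÷ (11/989) = 16813/33.
4⁴ = 256 falls short of 16813/33 but 4⁵ = 1024 reaches it, so n = 5.

5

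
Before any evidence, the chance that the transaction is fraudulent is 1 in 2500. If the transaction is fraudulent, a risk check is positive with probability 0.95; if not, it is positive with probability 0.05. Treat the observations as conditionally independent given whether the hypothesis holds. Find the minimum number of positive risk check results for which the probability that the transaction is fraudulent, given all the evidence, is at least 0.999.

Prior odds = 0.0004/0.9996 = 1/2499.
Likelihood ratio of a positive = 0.95/0.05 = 19.
Target posterior odds = 0.999/0.001 = 999.
Need (1/2499) × 19ⁿ ≥ 999, i.e. 19ⁿ ≥ 2496501.
19⁵ = 2476099 falls short of 2496501 but 19⁶ = 47045881 reaches it, so n = 6.

6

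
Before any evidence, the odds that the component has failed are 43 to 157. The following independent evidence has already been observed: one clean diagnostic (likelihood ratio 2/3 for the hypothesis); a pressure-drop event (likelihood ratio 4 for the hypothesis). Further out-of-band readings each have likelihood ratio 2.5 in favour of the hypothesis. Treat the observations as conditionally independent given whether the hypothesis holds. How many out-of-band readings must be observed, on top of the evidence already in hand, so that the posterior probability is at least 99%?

6

Prior odds = 43/157.
Combined Bayes factor of the evidence already in hand = (2/3) × 4 = 8/3.
Odds after that evidence = (43/157) × 8/3 = 344/471.
Target odds = 0.99/0.01 = 99.
Need 2.5ⁿ ≥ 99 ÷ (344/471) = 46629/344.
2.5⁵ = 97.65625 falls short of 46629/344 but 2.5⁶ = 244.140625 reaches it, so n = 6.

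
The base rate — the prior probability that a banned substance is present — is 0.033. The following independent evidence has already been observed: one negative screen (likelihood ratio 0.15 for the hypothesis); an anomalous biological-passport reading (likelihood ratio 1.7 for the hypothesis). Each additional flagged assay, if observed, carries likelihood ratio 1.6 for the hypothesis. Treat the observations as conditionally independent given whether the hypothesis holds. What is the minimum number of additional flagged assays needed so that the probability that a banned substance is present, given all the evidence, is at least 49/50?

Prior odds = 0.033/0.967 = 33/967.
Combined Bayes factor of the evidence already in hand = 0.15 × 1.7 = 0.255.
Odds after that evidence = (33/967) × 0.255 = 1683/193400.
Target odds = 0.98/0.02 = 49.
Need 1.6ⁿ ≥ 49 ÷ (1683/193400) = 9476600/1683.
1.6¹⁸ ≈4722.37 falls short of 9476600/1683 but 1.6¹⁹ ≈7555.79 reaches it, so n = 19.

19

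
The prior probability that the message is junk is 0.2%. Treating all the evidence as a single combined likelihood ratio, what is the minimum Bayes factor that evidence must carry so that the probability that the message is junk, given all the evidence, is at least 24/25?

11976

Prior odds = 0.002/0.998 = 1/499.
Target odds = 0.96/0.04 = 24.
Required Bayes factor = 24 ÷ (1/499) = 11976.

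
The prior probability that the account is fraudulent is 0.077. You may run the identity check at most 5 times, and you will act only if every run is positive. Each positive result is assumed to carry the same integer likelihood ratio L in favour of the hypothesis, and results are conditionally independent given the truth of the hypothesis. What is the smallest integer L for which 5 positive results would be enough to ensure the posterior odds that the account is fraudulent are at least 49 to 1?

4

Prior odds = 0.077/0.923 = 77/923.
Target odds = 49.
Need L⁵ ≥ 49 ÷ (77/923) = 6461/11.
3⁵ = 243 < 6461/11 ≤ 1024 = 4⁵, so L = 4.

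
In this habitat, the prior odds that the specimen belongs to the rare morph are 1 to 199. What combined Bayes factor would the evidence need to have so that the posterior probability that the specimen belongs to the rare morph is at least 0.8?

Prior odds = 1/199.
Target odds = 0.8/0.2 = 4.
Required Bayes factor = 4 ÷ (1/199) = 796.

796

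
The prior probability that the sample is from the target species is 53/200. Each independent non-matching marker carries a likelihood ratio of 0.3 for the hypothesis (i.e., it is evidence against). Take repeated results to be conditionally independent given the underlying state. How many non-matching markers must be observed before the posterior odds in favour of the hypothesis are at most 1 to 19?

Prior odds = 0.265/0.735 = 53/147.
Likelihood ratio per non-matching marker = 0.3.
Target odds = 1/19.
Require 0.3ⁿ ≤ 1/19 ÷ (53/147) = 147/1007.
0.3¹ = 0.3 is still above 147/1007 but 0.3² = 0.09 is at or below it, so n = 2.

2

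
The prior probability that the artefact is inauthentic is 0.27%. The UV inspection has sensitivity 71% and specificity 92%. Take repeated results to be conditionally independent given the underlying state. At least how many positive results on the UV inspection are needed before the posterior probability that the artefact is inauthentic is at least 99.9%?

6

Prior odds: 0.0027 ÷ 0.9973 = 27/9973.
False-positive rate = 1 − 0.92 = 0.08; likelihood ratio of a positive = 0.71/0.08 = 8.875.
Target posterior odds = 0.999/0.001 = 999.
Require 8.875ⁿ ≥ 999 ÷ (27/9973) = 369001.
8.875⁵ ≈55060.7 falls short of 369001 but 8.875⁶ ≈488664 reaches it, so n = 6.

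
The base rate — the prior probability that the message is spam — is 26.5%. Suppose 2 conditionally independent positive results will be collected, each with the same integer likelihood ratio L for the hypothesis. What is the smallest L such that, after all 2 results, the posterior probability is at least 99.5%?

24

Prior odds = 0.265/0.735 = 53/147.
Target odds = 0.995/0.005 = 199.
Need L² ≥ 199 ÷ (53/147) = 29253/53.
23² = 529 < 29253/53 ≤ 576 = 24², so L = 24.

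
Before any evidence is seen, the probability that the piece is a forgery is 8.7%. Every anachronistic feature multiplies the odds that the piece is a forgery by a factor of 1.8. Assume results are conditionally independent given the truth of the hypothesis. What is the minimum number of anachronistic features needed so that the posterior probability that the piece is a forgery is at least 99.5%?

14

Prior odds: 0.087 ÷ 0.913 = 87/913.
Likelihood ratio per anachronistic feature = 1.8.
Target odds: 0.995 ÷ 0.005 = 199.
Need (87/913) × 1.8ⁿ ≥ 199, i.e. 1.8ⁿ ≥ 181687/87.
1.8¹³ ≈2082.3 falls short of 181687/87 but 1.8¹⁴ ≈3748.13 reaches it, so n = 14.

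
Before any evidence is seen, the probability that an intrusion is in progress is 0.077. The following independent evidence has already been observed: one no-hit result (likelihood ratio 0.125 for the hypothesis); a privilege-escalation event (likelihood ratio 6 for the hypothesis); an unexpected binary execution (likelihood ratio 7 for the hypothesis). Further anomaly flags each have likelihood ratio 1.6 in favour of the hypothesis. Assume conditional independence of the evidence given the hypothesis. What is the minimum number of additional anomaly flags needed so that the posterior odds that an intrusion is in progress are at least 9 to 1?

7

Prior odds = 0.077/0.923 = 77/923.
Combined Bayes factor of the evidence already in hand = 0.125 × 6 × 7 = 5.25.
Odds after that evidence = (77/923) × 5.25 = 1617/3692.
Target odds = 9.
Need 1.6ⁿ ≥ 9 ÷ (1617/3692) = 11076/539.
1.6⁶ = 262144/15625 falls short of 11076/539 but 1.6⁷ = 2097152/78125 reaches it, so n = 7.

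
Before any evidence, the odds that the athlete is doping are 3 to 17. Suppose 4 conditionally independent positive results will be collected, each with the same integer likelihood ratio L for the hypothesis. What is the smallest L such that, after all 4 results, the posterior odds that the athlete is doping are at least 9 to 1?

3

Prior odds = 3/17.
Target odds = 9.
Need L⁴ ≥ 9 ÷ (3/17) = 51.
2⁴ = 16 < 51 ≤ 81 = 3⁴, so L = 3.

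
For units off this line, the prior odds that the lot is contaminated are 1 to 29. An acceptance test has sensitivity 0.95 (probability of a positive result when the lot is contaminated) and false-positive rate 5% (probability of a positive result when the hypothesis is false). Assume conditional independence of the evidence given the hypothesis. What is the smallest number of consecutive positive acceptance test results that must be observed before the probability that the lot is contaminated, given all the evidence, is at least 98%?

3

Prior odds = 1/29.
Likelihood ratio of a positive result = 0.95/0.05 = 19.
Target posterior odds = 0.98/0.02 = 49.
Need (1/29) × 19ⁿ ≥ 49, i.e. 19ⁿ ≥ 1421.
19² = 361 falls short of 1421 but 19³ = 6859 reaches it, so n = 3.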